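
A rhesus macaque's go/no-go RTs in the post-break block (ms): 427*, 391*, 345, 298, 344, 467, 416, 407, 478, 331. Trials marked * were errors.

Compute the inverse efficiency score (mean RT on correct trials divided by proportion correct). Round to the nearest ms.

482 ms

Correct trials (n=8): 345, 298, 344, 467, 416, 407, 478, 331
Mean correct RT = 3086/8 = 385.7500 ms
Proportion correct = 8/10
IES = 385.7500 / (8/10) = 482.188 ms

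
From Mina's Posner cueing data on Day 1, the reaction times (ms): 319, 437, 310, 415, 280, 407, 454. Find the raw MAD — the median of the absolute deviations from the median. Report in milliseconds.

Sorted: 280, 310, 319, 407, 415, 437, 454 → median = 407
|x − 407|: 88, 30, 97, 8, 127, 0, 47
Sorted deviations: 0, 8, 30, 47, 88, 97, 127 → MAD = 47

47 ms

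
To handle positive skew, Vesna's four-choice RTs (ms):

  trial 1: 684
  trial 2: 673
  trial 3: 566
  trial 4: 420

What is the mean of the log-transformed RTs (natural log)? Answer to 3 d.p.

6.355

ln(RT): 6.5280, 6.5117, 6.3386, 6.0403
Σ ln(RT) = 25.4186
Mean = 25.4186/4 = 6.35464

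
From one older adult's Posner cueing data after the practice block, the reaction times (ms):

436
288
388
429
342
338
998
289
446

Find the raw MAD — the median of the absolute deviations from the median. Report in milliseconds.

Sorted: 288, 289, 338, 342, 388, 429, 436, 446, 998 → median = 388
|x − 388|: 48, 100, 0, 41, 46, 50, 610, 99, 58
Sorted deviations: 0, 41, 46, 48, 50, 58, 99, 100, 610 → MAD = 50

50 ms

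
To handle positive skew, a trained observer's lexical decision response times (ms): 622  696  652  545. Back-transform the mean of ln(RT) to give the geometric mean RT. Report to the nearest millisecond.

ln(RT): 6.4329, 6.5453, 6.4800, 6.3008
Mean ln(RT) = 25.7591/4 = 6.43978
Geometric mean = exp(6.43978) = 626.27 ms

626 ms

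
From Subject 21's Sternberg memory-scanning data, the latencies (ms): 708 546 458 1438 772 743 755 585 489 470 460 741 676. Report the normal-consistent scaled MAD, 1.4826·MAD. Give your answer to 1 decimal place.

Sorted: 458, 460, 470, 489, 546, 585, 676, 708, 741, 743, 755, 772, 1438 → median = 676
|x − 676| sorted: 0, 32, 65, 67, 79, 91, 96, 130, 187, 206, 216, 218, 762 → MAD = 96
Robust SD ≈ 1.4826 × 96 = 142.330

142.3 ms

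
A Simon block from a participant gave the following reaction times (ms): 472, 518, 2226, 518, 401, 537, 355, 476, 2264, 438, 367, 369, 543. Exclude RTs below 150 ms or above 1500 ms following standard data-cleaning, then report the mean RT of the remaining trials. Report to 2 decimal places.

454.00 ms

Excluded: 2226, 2264
Retained (n=11): Σ = 4994
Mean = 4994/11 = 454.0000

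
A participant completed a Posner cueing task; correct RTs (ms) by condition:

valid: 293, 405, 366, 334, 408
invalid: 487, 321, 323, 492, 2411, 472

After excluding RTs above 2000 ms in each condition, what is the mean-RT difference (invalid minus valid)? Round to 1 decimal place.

invalid: exclude 2411
M(valid) = 1806/5 = 361.200
M(invalid) = 2095/5 = 419.000
Difference = 419.000 − 361.200 = 57.800 ms

57.8 ms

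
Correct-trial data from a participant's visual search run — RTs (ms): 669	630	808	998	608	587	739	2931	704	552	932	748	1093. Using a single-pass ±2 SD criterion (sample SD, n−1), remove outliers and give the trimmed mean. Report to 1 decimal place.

n = 13, ΣRT = 11999, M = 923.000
Σ(x−M)² = 4692464.00; s = √(4692464.00/12) = 625.331
Cutoffs: 923.000 ± 2·625.331 → [-327.7, 2173.7]
Outside: 2931 → excluded.
Retained (n=12): Σ = 9068, mean = 9068/12 = 755.667

755.7 ms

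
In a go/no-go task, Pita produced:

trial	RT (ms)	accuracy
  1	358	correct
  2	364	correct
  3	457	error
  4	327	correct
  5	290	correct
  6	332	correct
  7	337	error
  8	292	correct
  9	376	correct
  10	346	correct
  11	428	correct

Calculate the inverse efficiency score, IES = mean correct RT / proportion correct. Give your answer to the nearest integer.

423 ms

Correct trials (n=9): 358, 364, 327, 290, 332, 292, 376, 346, 428
Mean correct RT = 3113/9 = 345.8889 ms
Proportion correct = 9/11
IES = 345.8889 / (9/11) = 422.753 ms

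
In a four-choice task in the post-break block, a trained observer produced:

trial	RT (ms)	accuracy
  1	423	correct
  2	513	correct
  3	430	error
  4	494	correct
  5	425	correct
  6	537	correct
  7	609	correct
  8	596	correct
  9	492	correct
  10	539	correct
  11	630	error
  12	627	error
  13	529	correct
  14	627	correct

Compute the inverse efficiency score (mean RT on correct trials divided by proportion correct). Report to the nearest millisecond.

Correct trials (n=11): 423, 513, 494, 425, 537, 609, 596, 492, 539, 529, 627
Mean correct RT = 5784/11 = 525.8182 ms
Proportion correct = 11/14
IES = 525.8182 / (11/14) = 669.223 ms

669 ms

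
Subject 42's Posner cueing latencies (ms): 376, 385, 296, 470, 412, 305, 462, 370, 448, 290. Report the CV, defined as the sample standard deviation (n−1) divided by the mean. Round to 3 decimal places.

0.178

n = 10, Σ = 3814, M = 381.4000
Σ(x−M)² = 41374.400; s = √(41374.400/9) = 67.8023
CV = 67.8023 / 381.4000 = 0.17777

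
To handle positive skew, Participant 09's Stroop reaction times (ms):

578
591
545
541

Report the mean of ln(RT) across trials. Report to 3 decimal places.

6.334

ln(RT): 6.3596, 6.3818, 6.3008, 6.2934
Σ ln(RT) = 25.3356
Mean = 25.3356/4 = 6.33390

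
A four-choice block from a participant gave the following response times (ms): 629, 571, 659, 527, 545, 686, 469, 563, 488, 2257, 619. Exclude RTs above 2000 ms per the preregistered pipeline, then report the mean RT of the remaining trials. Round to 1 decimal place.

575.6 ms

Excluded: 2257
Retained (n=10): Σ = 5756
Mean = 5756/10 = 575.6000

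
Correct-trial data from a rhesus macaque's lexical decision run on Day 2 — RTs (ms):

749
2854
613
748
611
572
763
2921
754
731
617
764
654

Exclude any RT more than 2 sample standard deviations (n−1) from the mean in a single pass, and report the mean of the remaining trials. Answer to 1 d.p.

688.7 ms

n = 13, ΣRT = 13351, M = 1027.000
Σ(x−M)² = 8240006.00; s = √(8240006.00/12) = 828.654
Cutoffs: 1027.000 ± 2·828.654 → [-630.3, 2684.3]
Outside: 2854, 2921 → excluded.
Retained (n=11): Σ = 7576, mean = 7576/11 = 688.727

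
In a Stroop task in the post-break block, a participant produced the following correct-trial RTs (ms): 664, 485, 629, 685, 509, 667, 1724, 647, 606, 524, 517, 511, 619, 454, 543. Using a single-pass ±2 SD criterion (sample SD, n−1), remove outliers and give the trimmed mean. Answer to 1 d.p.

575.7 ms

n = 15, ΣRT = 9784, M = 652.267
Σ(x−M)² = 1308312.93; s = √(1308312.93/14) = 305.697
Cutoffs: 652.267 ± 2·305.697 → [40.9, 1263.7]
Outside: 1724 → excluded.
Retained (n=14): Σ = 8060, mean = 8060/14 = 575.714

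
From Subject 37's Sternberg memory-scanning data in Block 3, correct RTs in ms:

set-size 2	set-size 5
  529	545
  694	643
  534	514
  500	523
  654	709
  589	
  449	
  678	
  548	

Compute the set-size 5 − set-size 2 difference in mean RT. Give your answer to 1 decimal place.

M(set-size 2) = 5175/9 = 575.000
M(set-size 5) = 2934/5 = 586.800
Difference = 586.800 − 575.000 = 11.800 ms

11.8 ms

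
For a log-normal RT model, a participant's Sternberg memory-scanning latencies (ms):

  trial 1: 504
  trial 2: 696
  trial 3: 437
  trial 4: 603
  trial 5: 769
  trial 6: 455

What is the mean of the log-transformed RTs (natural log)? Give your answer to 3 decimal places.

ln(RT): 6.2226, 6.5453, 6.0799, 6.4019, 6.6451, 6.1203
Σ ln(RT) = 38.0152
Mean = 38.0152/6 = 6.33586

6.336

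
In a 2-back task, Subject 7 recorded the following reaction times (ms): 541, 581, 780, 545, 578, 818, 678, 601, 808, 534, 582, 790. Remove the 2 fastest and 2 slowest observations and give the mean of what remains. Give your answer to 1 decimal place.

641.9 ms

Sorted: 534, 541, 545, 578, 581, 582, 601, 678, 780, 790, 808, 818
Drop lowest 2 (534, 541) and highest 2 (808, 818)
Remaining (n=8): Σ = 5135, mean = 5135/8 = 641.875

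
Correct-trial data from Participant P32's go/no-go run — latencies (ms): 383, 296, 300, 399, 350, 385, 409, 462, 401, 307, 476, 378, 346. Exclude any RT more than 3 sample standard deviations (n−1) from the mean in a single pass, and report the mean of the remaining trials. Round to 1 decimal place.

n = 13, ΣRT = 4892, M = 376.308
Σ(x−M)² = 38284.77; s = √(38284.77/12) = 56.484
Cutoffs: 376.308 ± 3·56.484 → [206.9, 545.8]
No RTs fall outside the cutoffs; all 13 retained. Mean = 4892/13 = 376.308

376.3 ms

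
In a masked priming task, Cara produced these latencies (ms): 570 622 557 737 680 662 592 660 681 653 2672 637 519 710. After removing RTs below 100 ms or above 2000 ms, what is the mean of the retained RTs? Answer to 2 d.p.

Excluded: 2672
Retained (n=13): Σ = 8280
Mean = 8280/13 = 636.9231

636.92 ms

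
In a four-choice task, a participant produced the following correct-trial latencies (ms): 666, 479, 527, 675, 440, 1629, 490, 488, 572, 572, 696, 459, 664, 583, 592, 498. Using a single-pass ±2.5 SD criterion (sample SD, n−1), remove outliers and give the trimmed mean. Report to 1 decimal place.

560.1 ms

n = 16, ΣRT = 10030, M = 626.875
Σ(x−M)² = 1172997.75; s = √(1172997.75/15) = 279.642
Cutoffs: 626.875 ± 2.5·279.642 → [-72.2, 1326.0]
Outside: 1629 → excluded.
Retained (n=15): Σ = 8401, mean = 8401/15 = 560.067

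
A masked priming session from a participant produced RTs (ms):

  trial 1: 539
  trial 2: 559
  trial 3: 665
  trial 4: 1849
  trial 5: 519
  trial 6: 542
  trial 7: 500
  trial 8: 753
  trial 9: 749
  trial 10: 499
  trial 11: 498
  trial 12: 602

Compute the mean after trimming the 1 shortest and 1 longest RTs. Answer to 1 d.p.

592.7 ms

Sorted: 498, 499, 500, 519, 539, 542, 559, 602, 665, 749, 753, 1849
Drop lowest 1 (498) and highest 1 (1849)
Remaining (n=10): Σ = 5927, mean = 5927/10 = 592.700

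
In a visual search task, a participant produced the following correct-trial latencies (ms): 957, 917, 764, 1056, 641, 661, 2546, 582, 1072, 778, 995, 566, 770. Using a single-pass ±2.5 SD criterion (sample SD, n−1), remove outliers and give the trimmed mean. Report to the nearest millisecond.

n = 13, ΣRT = 12305, M = 946.538
Σ(x−M)² = 3134805.23; s = √(3134805.23/12) = 511.110
Cutoffs: 946.538 ± 2.5·511.110 → [-331.2, 2224.3]
Outside: 2546 → excluded.
Retained (n=12): Σ = 9759, mean = 9759/12 = 813.250

813 ms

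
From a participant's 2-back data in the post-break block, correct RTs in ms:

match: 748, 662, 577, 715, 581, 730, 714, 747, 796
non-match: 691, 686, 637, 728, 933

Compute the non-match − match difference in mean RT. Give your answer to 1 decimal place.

38.3 ms

M(match) = 6270/9 = 696.667
M(non-match) = 3675/5 = 735.000
Difference = 735.000 − 696.667 = 38.333 ms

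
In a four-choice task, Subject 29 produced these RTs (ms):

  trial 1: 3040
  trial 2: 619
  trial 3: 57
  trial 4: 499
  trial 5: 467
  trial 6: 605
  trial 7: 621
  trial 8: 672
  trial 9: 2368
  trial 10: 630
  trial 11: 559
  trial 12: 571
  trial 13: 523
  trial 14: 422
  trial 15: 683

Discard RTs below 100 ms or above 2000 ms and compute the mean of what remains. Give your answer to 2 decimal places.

572.58 ms

Excluded: 57, 2368, 3040
Retained (n=12): Σ = 6871
Mean = 6871/12 = 572.5833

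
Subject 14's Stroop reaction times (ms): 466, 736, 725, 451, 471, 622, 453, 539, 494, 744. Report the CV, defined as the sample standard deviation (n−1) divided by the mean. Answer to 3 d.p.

0.219

n = 10, Σ = 5701, M = 570.1000
Σ(x−M)² = 139764.900; s = √(139764.900/9) = 124.6171
CV = 124.6171 / 570.1000 = 0.21859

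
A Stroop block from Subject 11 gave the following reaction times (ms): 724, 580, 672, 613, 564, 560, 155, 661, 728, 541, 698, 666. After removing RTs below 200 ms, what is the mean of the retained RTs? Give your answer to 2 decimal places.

637.00 ms

Excluded: 155
Retained (n=11): Σ = 7007
Mean = 7007/11 = 637.0000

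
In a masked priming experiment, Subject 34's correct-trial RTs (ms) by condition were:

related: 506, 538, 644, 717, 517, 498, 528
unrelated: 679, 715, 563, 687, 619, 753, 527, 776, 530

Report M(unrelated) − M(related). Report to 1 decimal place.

M(related) = 3948/7 = 564.000
M(unrelated) = 5849/9 = 649.889
Difference = 649.889 − 564.000 = 85.889 ms

85.9 ms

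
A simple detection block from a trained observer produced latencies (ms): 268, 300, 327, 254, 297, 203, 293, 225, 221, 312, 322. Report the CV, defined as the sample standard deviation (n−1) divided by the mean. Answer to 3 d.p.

0.158

n = 11, Σ = 3022, M = 274.7273
Σ(x−M)² = 18804.182; s = √(18804.182/10) = 43.3638
CV = 43.3638 / 274.7273 = 0.15784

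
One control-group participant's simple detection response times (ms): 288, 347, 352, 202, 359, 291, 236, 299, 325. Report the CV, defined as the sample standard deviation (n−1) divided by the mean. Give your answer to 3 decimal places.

0.179

n = 9, Σ = 2699, M = 299.8889
Σ(x−M)² = 22944.889; s = √(22944.889/8) = 53.5547
CV = 53.5547 / 299.8889 = 0.17858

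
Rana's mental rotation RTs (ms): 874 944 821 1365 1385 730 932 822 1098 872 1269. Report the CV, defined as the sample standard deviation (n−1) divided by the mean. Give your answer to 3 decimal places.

n = 11, Σ = 11112, M = 1010.1818
Σ(x−M)² = 538919.636; s = √(538919.636/10) = 232.1464
CV = 232.1464 / 1010.1818 = 0.22981

0.230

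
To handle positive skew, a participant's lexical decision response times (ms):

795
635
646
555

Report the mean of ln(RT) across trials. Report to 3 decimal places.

6.480

ln(RT): 6.6783, 6.4536, 6.4708, 6.3190
Σ ln(RT) = 25.9217
Mean = 25.9217/4 = 6.48043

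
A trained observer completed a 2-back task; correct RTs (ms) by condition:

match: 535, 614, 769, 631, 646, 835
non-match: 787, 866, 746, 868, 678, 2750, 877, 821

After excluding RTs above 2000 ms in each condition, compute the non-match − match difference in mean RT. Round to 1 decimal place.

134.5 ms

non-match: exclude 2750
M(match) = 4030/6 = 671.667
M(non-match) = 5643/7 = 806.143
Difference = 806.143 − 671.667 = 134.476 ms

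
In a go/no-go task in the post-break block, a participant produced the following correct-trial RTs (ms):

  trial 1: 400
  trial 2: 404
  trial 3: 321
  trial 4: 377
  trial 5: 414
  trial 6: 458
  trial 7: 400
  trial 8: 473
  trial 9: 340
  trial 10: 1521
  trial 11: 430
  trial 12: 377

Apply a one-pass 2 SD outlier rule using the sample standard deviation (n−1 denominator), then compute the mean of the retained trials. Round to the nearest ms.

n = 12, ΣRT = 5915, M = 492.917
Σ(x−M)² = 1173742.92; s = √(1173742.92/11) = 326.656
Cutoffs: 492.917 ± 2·326.656 → [-160.4, 1146.2]
Outside: 1521 → excluded.
Retained (n=11): Σ = 4394, mean = 4394/11 = 399.455

399 ms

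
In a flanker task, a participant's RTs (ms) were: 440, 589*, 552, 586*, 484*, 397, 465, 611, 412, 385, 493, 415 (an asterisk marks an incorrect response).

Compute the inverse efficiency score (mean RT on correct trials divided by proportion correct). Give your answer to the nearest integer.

Correct trials (n=9): 440, 552, 397, 465, 611, 412, 385, 493, 415
Mean correct RT = 4170/9 = 463.3333 ms
Proportion correct = 9/12
IES = 463.3333 / (9/12) = 617.778 ms

618 ms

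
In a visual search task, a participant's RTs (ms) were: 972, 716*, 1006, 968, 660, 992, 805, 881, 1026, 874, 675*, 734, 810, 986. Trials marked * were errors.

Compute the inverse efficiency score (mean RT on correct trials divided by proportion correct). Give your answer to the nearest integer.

Correct trials (n=12): 972, 1006, 968, 660, 992, 805, 881, 1026, 874, 734, 810, 986
Mean correct RT = 10714/12 = 892.8333 ms
Proportion correct = 12/14
IES = 892.8333 / (12/14) = 1041.639 ms

1042 ms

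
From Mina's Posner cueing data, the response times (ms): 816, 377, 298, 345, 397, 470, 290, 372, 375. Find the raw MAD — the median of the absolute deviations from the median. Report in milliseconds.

30 ms

Sorted: 290, 298, 345, 372, 375, 377, 397, 470, 816 → median = 375
|x − 375|: 441, 2, 77, 30, 22, 95, 85, 3, 0
Sorted deviations: 0, 2, 3, 22, 30, 77, 85, 95, 441 → MAD = 30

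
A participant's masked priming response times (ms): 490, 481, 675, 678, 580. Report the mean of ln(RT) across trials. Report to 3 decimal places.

6.353

ln(RT): 6.1944, 6.1759, 6.5147, 6.5191, 6.3630
Σ ln(RT) = 31.7672
Mean = 31.7672/5 = 6.35343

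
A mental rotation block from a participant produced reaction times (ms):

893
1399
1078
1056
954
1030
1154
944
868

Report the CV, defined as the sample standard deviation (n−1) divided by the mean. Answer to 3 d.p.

n = 9, Σ = 9376, M = 1041.7778
Σ(x−M)² = 211453.556; s = √(211453.556/8) = 162.5783
CV = 162.5783 / 1041.7778 = 0.15606

0.156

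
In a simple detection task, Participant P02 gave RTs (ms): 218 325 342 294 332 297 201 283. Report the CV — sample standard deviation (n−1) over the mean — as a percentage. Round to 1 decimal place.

n = 8, Σ = 2292, M = 286.5000
Σ(x−M)² = 18814.000; s = √(18814.000/7) = 51.8432
CV = 51.8432 / 286.5000 = 0.18095 = 18.095%

18.1%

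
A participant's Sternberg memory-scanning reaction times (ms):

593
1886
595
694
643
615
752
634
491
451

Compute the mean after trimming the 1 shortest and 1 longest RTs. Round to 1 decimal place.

Sorted: 451, 491, 593, 595, 615, 634, 643, 694, 752, 1886
Drop lowest 1 (451) and highest 1 (1886)
Remaining (n=8): Σ = 5017, mean = 5017/8 = 627.125

627.1 ms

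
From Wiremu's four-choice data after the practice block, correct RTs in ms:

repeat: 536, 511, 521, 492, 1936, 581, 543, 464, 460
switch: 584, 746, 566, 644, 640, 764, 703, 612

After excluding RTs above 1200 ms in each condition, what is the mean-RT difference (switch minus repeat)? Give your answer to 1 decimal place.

repeat: exclude 1936
M(repeat) = 4108/8 = 513.500
M(switch) = 5259/8 = 657.375
Difference = 657.375 − 513.500 = 143.875 ms

143.9 ms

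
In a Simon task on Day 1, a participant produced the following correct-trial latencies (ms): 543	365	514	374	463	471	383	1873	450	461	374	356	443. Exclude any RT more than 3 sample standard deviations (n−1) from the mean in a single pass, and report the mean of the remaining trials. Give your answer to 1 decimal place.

433.1 ms

n = 13, ΣRT = 7070, M = 543.846
Σ(x−M)² = 1956063.69; s = √(1956063.69/12) = 403.739
Cutoffs: 543.846 ± 3·403.739 → [-667.4, 1755.1]
Outside: 1873 → excluded.
Retained (n=12): Σ = 5197, mean = 5197/12 = 433.083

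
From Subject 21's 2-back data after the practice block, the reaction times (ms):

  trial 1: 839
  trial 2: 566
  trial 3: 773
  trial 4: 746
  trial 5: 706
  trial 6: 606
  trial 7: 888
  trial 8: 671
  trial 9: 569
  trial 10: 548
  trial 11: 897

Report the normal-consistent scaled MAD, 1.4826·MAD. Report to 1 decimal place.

197.2 ms

Sorted: 548, 566, 569, 606, 671, 706, 746, 773, 839, 888, 897 → median = 706
|x − 706| sorted: 0, 35, 40, 67, 100, 133, 137, 140, 158, 182, 191 → MAD = 133
Robust SD ≈ 1.4826 × 133 = 197.186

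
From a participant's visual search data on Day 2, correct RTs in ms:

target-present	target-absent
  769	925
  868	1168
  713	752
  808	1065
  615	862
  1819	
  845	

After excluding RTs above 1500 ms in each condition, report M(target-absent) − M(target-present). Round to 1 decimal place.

184.7 ms

target-present: exclude 1819
M(target-present) = 4618/6 = 769.667
M(target-absent) = 4772/5 = 954.400
Difference = 954.400 − 769.667 = 184.733 ms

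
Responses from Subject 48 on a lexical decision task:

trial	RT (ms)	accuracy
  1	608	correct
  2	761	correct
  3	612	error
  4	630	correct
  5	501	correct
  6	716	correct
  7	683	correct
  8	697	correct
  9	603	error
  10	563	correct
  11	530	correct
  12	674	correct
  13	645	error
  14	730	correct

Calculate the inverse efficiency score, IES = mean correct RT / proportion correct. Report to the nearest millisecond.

821 ms

Correct trials (n=11): 608, 761, 630, 501, 716, 683, 697, 563, 530, 674, 730
Mean correct RT = 7093/11 = 644.8182 ms
Proportion correct = 11/14
IES = 644.8182 / (11/14) = 820.678 ms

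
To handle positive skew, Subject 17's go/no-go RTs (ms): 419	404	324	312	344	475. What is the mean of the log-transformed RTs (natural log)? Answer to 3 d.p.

5.928

ln(RT): 6.0379, 6.0014, 5.7807, 5.7430, 5.8406, 6.1633
Σ ln(RT) = 35.5670
Mean = 35.5670/6 = 5.92783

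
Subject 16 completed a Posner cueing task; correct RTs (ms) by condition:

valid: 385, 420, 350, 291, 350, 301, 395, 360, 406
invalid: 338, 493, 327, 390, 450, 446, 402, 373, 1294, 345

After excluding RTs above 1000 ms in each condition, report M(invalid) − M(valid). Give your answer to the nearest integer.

invalid: exclude 1294
M(valid) = 3258/9 = 362.000
M(invalid) = 3564/9 = 396.000
Difference = 396.000 − 362.000 = 34.000 ms

34 ms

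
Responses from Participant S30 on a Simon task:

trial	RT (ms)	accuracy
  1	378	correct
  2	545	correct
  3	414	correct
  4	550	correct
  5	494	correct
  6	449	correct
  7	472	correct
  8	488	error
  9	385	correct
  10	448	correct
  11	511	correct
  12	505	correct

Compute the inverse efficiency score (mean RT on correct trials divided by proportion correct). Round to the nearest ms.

511 ms

Correct trials (n=11): 378, 545, 414, 550, 494, 449, 472, 385, 448, 511, 505
Mean correct RT = 5151/11 = 468.2727 ms
Proportion correct = 11/12
IES = 468.2727 / (11/12) = 510.843 ms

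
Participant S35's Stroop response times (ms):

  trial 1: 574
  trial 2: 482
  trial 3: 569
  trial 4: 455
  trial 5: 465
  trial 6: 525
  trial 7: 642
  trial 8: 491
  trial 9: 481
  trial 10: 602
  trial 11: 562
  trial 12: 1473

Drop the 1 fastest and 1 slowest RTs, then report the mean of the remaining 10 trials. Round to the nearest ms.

539 ms

Sorted: 455, 465, 481, 482, 491, 525, 562, 569, 574, 602, 642, 1473
Drop lowest 1 (455) and highest 1 (1473)
Remaining (n=10): Σ = 5393, mean = 5393/10 = 539.300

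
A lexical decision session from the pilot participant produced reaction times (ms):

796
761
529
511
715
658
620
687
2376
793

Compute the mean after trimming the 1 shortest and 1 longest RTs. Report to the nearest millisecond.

695 ms

Sorted: 511, 529, 620, 658, 687, 715, 761, 793, 796, 2376
Drop lowest 1 (511) and highest 1 (2376)
Remaining (n=8): Σ = 5559, mean = 5559/8 = 694.875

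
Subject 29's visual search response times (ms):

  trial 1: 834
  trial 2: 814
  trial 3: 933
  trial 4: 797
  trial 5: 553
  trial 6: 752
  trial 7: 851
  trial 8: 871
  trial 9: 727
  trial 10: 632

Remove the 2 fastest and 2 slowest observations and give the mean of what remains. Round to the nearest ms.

796 ms

Sorted: 553, 632, 727, 752, 797, 814, 834, 851, 871, 933
Drop lowest 2 (553, 632) and highest 2 (871, 933)
Remaining (n=6): Σ = 4775, mean = 4775/6 = 795.833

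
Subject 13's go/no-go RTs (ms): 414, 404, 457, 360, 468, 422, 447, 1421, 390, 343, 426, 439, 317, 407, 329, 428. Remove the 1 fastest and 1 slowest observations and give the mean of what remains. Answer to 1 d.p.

409.6 ms

Sorted: 317, 329, 343, 360, 390, 404, 407, 414, 422, 426, 428, 439, 447, 457, 468, 1421
Drop lowest 1 (317) and highest 1 (1421)
Remaining (n=14): Σ = 5734, mean = 5734/14 = 409.571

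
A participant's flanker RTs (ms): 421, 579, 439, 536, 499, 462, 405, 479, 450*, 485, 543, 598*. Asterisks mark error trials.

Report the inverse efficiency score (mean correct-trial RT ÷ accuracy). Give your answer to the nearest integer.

582 ms

Correct trials (n=10): 421, 579, 439, 536, 499, 462, 405, 479, 485, 543
Mean correct RT = 4848/10 = 484.8000 ms
Proportion correct = 10/12
IES = 484.8000 / (10/12) = 581.760 ms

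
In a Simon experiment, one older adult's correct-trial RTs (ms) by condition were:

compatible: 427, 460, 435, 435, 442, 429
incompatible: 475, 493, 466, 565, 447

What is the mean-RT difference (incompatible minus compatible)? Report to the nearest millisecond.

M(compatible) = 2628/6 = 438.000
M(incompatible) = 2446/5 = 489.200
Difference = 489.200 − 438.000 = 51.200 ms

51 ms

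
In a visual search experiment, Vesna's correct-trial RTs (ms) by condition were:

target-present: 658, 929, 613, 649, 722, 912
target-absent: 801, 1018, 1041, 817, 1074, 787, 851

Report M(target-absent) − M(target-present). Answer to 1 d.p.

M(target-present) = 4483/6 = 747.167
M(target-absent) = 6389/7 = 912.714
Difference = 912.714 − 747.167 = 165.548 ms

165.5 ms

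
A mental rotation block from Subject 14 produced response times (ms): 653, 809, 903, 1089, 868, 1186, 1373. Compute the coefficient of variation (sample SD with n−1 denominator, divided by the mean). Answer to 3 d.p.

n = 7, Σ = 6881, M = 983.0000
Σ(x−M)² = 363346.000; s = √(363346.000/6) = 246.0847
CV = 246.0847 / 983.0000 = 0.25034

0.250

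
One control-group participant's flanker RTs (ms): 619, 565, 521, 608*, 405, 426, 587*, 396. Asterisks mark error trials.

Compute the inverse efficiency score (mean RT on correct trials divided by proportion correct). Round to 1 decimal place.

651.6 ms

Correct trials (n=6): 619, 565, 521, 405, 426, 396
Mean correct RT = 2932/6 = 488.6667 ms
Proportion correct = 6/8
IES = 488.6667 / (6/8) = 651.556 ms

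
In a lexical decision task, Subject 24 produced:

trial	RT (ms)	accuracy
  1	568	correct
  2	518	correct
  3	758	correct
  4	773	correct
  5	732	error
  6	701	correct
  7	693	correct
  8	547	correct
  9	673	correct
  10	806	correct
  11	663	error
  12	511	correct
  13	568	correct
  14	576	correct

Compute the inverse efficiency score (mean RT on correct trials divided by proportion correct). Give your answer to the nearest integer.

Correct trials (n=12): 568, 518, 758, 773, 701, 693, 547, 673, 806, 511, 568, 576
Mean correct RT = 7692/12 = 641.0000 ms
Proportion correct = 12/14
IES = 641.0000 / (12/14) = 747.833 ms

748 ms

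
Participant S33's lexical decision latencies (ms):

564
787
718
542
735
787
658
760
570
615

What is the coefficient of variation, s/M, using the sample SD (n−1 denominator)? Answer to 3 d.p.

n = 10, Σ = 6736, M = 673.6000
Σ(x−M)² = 82666.400; s = √(82666.400/9) = 95.8392
CV = 95.8392 / 673.6000 = 0.14228

0.142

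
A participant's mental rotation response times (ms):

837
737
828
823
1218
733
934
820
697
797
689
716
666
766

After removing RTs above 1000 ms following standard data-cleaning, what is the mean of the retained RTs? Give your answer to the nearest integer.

Excluded: 1218
Retained (n=13): Σ = 10043
Mean = 10043/13 = 772.5385

773 ms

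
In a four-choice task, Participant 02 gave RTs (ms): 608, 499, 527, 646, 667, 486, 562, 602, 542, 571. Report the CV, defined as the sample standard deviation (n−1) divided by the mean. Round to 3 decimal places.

0.105

n = 10, Σ = 5710, M = 571.0000
Σ(x−M)² = 32438.000; s = √(32438.000/9) = 60.0352
CV = 60.0352 / 571.0000 = 0.10514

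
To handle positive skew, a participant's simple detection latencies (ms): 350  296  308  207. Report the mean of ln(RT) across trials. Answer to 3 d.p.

5.653

ln(RT): 5.8579, 5.6904, 5.7301, 5.3327
Σ ln(RT) = 22.6111
Mean = 22.6111/4 = 5.65278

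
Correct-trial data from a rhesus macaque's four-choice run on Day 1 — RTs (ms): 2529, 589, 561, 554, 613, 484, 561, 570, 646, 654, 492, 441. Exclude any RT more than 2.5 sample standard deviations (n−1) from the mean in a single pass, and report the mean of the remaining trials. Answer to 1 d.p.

560.5 ms

n = 12, ΣRT = 8694, M = 724.500
Σ(x−M)² = 3596819.00; s = √(3596819.00/11) = 571.825
Cutoffs: 724.500 ± 2.5·571.825 → [-705.1, 2154.1]
Outside: 2529 → excluded.
Retained (n=11): Σ = 6165, mean = 6165/11 = 560.455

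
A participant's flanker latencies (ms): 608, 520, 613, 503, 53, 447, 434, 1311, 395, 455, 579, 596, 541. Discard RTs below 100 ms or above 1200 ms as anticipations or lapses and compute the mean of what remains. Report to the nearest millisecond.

Excluded: 53, 1311
Retained (n=11): Σ = 5691
Mean = 5691/11 = 517.3636

517 ms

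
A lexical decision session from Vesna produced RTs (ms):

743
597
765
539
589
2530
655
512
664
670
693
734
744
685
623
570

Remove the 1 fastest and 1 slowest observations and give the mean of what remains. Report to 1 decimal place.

662.2 ms

Sorted: 512, 539, 570, 589, 597, 623, 655, 664, 670, 685, 693, 734, 743, 744, 765, 2530
Drop lowest 1 (512) and highest 1 (2530)
Remaining (n=14): Σ = 9271, mean = 9271/14 = 662.214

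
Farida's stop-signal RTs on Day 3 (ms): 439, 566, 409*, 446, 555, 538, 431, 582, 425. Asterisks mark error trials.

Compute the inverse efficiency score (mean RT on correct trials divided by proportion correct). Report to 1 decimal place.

Correct trials (n=8): 439, 566, 446, 555, 538, 431, 582, 425
Mean correct RT = 3982/8 = 497.7500 ms
Proportion correct = 8/9
IES = 497.7500 / (8/9) = 559.969 ms

560.0 ms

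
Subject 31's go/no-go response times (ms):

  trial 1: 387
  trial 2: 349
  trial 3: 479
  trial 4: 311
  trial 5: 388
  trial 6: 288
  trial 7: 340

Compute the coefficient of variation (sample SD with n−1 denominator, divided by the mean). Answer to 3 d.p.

0.173

n = 7, Σ = 2542, M = 363.1429
Σ(x−M)² = 23710.857; s = √(23710.857/6) = 62.8634
CV = 62.8634 / 363.1429 = 0.17311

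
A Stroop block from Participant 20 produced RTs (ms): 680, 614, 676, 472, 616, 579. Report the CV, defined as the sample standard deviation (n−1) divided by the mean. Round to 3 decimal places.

n = 6, Σ = 3637, M = 606.1667
Σ(x−M)² = 29224.833; s = √(29224.833/5) = 76.4524
CV = 76.4524 / 606.1667 = 0.12612

0.126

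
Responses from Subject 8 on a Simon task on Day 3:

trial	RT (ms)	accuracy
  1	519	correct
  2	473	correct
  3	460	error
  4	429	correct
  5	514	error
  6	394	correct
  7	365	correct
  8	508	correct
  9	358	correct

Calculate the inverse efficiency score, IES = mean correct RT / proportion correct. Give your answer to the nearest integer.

Correct trials (n=7): 519, 473, 429, 394, 365, 508, 358
Mean correct RT = 3046/7 = 435.1429 ms
Proportion correct = 7/9
IES = 435.1429 / (7/9) = 559.469 ms

559 ms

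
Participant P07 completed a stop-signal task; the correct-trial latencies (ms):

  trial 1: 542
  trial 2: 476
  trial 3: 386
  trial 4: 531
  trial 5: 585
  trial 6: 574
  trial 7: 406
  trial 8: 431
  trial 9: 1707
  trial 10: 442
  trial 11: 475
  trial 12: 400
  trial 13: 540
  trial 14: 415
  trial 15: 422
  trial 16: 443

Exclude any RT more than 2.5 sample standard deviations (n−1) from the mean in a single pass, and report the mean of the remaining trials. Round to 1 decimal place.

n = 16, ΣRT = 8775, M = 548.438
Σ(x−M)² = 1494051.94; s = √(1494051.94/15) = 315.600
Cutoffs: 548.438 ± 2.5·315.600 → [-240.6, 1337.4]
Outside: 1707 → excluded.
Retained (n=15): Σ = 7068, mean = 7068/15 = 471.200

471.2 ms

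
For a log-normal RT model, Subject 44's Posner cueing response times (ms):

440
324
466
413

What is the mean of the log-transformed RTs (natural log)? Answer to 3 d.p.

6.009

ln(RT): 6.0868, 5.7807, 6.1442, 6.0234
Σ ln(RT) = 24.0352
Mean = 24.0352/4 = 6.00879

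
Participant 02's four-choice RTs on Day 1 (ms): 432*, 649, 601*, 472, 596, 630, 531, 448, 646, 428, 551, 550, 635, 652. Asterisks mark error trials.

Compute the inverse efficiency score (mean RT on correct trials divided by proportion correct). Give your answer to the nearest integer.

660 ms

Correct trials (n=12): 649, 472, 596, 630, 531, 448, 646, 428, 551, 550, 635, 652
Mean correct RT = 6788/12 = 565.6667 ms
Proportion correct = 12/14
IES = 565.6667 / (12/14) = 659.944 ms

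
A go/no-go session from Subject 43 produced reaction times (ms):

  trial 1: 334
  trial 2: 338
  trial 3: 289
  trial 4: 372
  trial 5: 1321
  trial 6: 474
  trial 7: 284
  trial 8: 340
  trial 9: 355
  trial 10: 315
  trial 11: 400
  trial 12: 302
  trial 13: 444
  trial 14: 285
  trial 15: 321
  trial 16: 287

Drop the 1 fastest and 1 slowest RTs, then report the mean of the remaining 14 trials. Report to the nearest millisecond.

347 ms

Sorted: 284, 285, 287, 289, 302, 315, 321, 334, 338, 340, 355, 372, 400, 444, 474, 1321
Drop lowest 1 (284) and highest 1 (1321)
Remaining (n=14): Σ = 4856, mean = 4856/14 = 346.857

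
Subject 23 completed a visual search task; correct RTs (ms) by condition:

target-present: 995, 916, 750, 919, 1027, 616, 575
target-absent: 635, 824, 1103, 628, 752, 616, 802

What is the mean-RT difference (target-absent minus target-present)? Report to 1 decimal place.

M(target-present) = 5798/7 = 828.286
M(target-absent) = 5360/7 = 765.714
Difference = 765.714 − 828.286 = -62.571 ms

-62.6 ms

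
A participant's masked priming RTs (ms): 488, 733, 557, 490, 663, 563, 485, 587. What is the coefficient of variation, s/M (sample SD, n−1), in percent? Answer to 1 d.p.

15.7%

n = 8, Σ = 4566, M = 570.7500
Σ(x−M)² = 56069.500; s = √(56069.500/7) = 89.4982
CV = 89.4982 / 570.7500 = 0.15681 = 15.681%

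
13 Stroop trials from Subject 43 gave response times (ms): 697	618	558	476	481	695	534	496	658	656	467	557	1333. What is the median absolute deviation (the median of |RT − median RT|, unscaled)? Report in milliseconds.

Sorted: 467, 476, 481, 496, 534, 557, 558, 618, 656, 658, 695, 697, 1333 → median = 558
|x − 558|: 139, 60, 0, 82, 77, 137, 24, 62, 100, 98, 91, 1, 775
Sorted deviations: 0, 1, 24, 60, 62, 77, 82, 91, 98, 100, 137, 139, 775 → MAD = 82

82 ms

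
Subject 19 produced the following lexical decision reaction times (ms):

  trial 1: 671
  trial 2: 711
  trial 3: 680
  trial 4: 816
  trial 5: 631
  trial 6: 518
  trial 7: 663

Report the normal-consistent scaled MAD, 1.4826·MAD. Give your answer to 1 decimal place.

Sorted: 518, 631, 663, 671, 680, 711, 816 → median = 671
|x − 671| sorted: 0, 8, 9, 40, 40, 145, 153 → MAD = 40
Robust SD ≈ 1.4826 × 40 = 59.304

59.3 ms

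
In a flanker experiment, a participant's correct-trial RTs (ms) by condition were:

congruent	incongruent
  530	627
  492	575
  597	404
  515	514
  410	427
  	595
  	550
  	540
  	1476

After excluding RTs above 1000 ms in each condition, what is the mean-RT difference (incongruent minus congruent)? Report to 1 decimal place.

incongruent: exclude 1476
M(congruent) = 2544/5 = 508.800
M(incongruent) = 4232/8 = 529.000
Difference = 529.000 − 508.800 = 20.200 ms

20.2 ms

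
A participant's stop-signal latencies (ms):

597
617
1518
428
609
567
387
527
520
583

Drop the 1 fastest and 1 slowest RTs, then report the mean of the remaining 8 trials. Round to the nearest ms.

556 ms

Sorted: 387, 428, 520, 527, 567, 583, 597, 609, 617, 1518
Drop lowest 1 (387) and highest 1 (1518)
Remaining (n=8): Σ = 4448, mean = 4448/8 = 556.000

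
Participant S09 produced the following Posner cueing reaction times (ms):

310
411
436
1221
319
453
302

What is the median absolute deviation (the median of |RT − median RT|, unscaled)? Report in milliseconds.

92 ms

Sorted: 302, 310, 319, 411, 436, 453, 1221 → median = 411
|x − 411|: 101, 0, 25, 810, 92, 42, 109
Sorted deviations: 0, 25, 42, 92, 101, 109, 810 → MAD = 92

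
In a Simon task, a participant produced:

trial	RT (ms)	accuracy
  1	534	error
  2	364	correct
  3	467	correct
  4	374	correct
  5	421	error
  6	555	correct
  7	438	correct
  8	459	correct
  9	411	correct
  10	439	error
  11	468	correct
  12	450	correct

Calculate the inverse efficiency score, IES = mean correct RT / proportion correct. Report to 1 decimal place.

590.5 ms

Correct trials (n=9): 364, 467, 374, 555, 438, 459, 411, 468, 450
Mean correct RT = 3986/9 = 442.8889 ms
Proportion correct = 9/12
IES = 442.8889 / (9/12) = 590.519 ms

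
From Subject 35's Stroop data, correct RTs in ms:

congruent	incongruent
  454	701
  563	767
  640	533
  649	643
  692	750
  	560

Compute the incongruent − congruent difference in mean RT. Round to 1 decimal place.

M(congruent) = 2998/5 = 599.600
M(incongruent) = 3954/6 = 659.000
Difference = 659.000 − 599.600 = 59.400 ms

59.4 ms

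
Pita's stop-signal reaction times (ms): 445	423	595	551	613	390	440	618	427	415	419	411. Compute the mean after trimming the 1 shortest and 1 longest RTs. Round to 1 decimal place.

473.9 ms

Sorted: 390, 411, 415, 419, 423, 427, 440, 445, 551, 595, 613, 618
Drop lowest 1 (390) and highest 1 (618)
Remaining (n=10): Σ = 4739, mean = 4739/10 = 473.900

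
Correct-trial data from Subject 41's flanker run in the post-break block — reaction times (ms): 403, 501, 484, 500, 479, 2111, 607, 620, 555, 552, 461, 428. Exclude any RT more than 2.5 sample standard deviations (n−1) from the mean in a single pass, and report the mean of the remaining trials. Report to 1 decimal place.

n = 12, ΣRT = 7701, M = 641.750
Σ(x−M)² = 2402594.25; s = √(2402594.25/11) = 467.352
Cutoffs: 641.750 ± 2.5·467.352 → [-526.6, 1810.1]
Outside: 2111 → excluded.
Retained (n=11): Σ = 5590, mean = 5590/11 = 508.182

508.2 ms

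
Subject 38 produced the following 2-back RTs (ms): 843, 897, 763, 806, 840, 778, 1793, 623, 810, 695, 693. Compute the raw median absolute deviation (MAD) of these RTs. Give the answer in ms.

43 ms

Sorted: 623, 693, 695, 763, 778, 806, 810, 840, 843, 897, 1793 → median = 806
|x − 806|: 37, 91, 43, 0, 34, 28, 987, 183, 4, 111, 113
Sorted deviations: 0, 4, 28, 34, 37, 43, 91, 111, 113, 183, 987 → MAD = 43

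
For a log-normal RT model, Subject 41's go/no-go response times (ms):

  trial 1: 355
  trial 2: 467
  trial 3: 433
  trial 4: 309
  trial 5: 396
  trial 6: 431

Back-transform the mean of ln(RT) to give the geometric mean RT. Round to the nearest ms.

395 ms

ln(RT): 5.8721, 6.1463, 6.0707, 5.7333, 5.9814, 6.0661
Mean ln(RT) = 35.8700/6 = 5.97834
Geometric mean = exp(5.97834) = 394.79 ms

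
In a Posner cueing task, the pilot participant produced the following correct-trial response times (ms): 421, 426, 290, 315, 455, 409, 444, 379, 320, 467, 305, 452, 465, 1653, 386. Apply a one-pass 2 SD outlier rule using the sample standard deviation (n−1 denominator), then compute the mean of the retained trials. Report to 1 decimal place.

395.3 ms

n = 15, ΣRT = 7187, M = 479.133
Σ(x−M)² = 1529041.73; s = √(1529041.73/14) = 330.480
Cutoffs: 479.133 ± 2·330.480 → [-181.8, 1140.1]
Outside: 1653 → excluded.
Retained (n=14): Σ = 5534, mean = 5534/14 = 395.286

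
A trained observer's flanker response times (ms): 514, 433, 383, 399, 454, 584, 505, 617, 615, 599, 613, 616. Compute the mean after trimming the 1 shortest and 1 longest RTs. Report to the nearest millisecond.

533 ms

Sorted: 383, 399, 433, 454, 505, 514, 584, 599, 613, 615, 616, 617
Drop lowest 1 (383) and highest 1 (617)
Remaining (n=10): Σ = 5332, mean = 5332/10 = 533.200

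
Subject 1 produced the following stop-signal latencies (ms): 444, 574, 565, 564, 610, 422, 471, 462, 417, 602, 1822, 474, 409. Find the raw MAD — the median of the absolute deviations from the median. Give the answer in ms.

Sorted: 409, 417, 422, 444, 462, 471, 474, 564, 565, 574, 602, 610, 1822 → median = 474
|x − 474|: 30, 100, 91, 90, 136, 52, 3, 12, 57, 128, 1348, 0, 65
Sorted deviations: 0, 3, 12, 30, 52, 57, 65, 90, 91, 100, 128, 136, 1348 → MAD = 65

65 ms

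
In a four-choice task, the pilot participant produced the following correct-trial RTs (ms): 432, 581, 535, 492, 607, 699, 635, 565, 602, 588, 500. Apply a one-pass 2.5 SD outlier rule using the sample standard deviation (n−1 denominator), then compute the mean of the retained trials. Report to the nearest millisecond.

567 ms

n = 11, ΣRT = 6236, M = 566.909
Σ(x−M)² = 54876.91; s = √(54876.91/10) = 74.079
Cutoffs: 566.909 ± 2.5·74.079 → [381.7, 752.1]
No RTs fall outside the cutoffs; all 11 retained. Mean = 6236/11 = 566.909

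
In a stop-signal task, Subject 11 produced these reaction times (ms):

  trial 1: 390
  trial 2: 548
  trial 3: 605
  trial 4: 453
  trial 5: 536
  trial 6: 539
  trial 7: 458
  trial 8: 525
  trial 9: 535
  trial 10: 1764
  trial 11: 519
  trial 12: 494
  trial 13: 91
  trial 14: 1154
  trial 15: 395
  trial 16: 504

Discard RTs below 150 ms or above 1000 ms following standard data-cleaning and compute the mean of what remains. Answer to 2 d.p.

500.08 ms

Excluded: 91, 1154, 1764
Retained (n=13): Σ = 6501
Mean = 6501/13 = 500.0769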